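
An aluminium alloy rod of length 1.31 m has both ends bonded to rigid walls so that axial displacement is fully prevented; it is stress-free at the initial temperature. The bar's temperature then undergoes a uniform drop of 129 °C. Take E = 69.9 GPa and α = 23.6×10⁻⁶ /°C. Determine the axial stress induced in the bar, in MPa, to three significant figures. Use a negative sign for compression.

Free thermal expansion αLΔT = 23.6e-6 · 1310 · -129 = -3.988 mm.
The walls impose strain ε = −(-3.988)/1310 = 3.0444e-03; σ = Eε = 69900 · 3.0444e-03 = 212.8 MPa.

213 MPa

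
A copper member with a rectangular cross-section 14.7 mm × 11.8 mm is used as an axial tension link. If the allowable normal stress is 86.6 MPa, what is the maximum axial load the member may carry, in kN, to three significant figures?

15.0 kN

A = 173.5 mm².
P_max = σ_allow · A = 86.6 · 173.5 = 15020 N = 15.02 kN.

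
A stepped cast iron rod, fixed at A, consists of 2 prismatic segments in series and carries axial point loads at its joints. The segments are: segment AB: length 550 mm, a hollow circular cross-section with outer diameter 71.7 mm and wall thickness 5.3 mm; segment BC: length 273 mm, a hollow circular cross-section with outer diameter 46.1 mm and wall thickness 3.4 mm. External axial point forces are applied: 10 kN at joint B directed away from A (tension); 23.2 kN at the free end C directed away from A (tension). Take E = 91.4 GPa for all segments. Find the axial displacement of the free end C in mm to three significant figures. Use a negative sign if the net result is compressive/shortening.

0.333 mm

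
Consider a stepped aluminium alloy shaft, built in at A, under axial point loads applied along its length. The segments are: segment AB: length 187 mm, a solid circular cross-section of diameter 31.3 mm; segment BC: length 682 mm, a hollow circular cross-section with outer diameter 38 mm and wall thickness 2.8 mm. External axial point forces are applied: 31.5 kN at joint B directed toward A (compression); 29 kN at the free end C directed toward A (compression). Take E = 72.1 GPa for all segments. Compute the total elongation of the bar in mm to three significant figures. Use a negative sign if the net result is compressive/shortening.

-1.09 mm

Internal axial forces (sectioning from the free end, tension +): N_BC = -29 kN, N_AB = -60.5 kN.
A_AB = 769.4 mm².
A_BC = 309.6 mm².
δ_AB = -60500·187/(769.4·72100) = -0.2039 mm
δ_BC = -29000·682/(309.6·72100) = -0.8859 mm
δ = Σδ_i = -1.09 mm.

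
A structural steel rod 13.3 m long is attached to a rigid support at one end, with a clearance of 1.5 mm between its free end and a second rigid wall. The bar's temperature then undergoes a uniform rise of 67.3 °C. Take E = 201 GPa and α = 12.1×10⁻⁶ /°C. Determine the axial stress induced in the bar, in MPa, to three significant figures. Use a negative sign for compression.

-141 MPa

Free thermal expansion αLΔT = 12.1e-6 · 13300 · 67.3 = 10.83 mm.
The walls engage after the gap closes; constrained expansion = 10.83 − 1.5 = 9.331 mm.
The walls impose strain ε = −(9.331)/13300 = -7.0155e-04; σ = Eε = 201000 · -7.0155e-04 = -141 MPa.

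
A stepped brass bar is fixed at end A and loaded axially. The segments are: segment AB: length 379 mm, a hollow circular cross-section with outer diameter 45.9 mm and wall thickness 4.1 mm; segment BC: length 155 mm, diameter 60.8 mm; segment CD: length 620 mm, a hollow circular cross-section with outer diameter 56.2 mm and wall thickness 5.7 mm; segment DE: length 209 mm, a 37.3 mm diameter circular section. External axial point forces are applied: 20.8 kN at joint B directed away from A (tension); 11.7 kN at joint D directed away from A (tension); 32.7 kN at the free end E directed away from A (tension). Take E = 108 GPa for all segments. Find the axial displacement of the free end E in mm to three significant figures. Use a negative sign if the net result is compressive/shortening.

0.787 mm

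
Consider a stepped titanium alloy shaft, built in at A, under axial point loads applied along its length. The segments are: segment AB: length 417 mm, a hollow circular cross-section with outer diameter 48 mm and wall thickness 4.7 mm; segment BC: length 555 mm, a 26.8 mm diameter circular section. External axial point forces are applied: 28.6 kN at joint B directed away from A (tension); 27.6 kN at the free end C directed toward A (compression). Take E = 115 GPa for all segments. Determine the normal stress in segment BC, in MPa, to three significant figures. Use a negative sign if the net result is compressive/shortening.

Internal axial forces (sectioning from the free end, tension +): N_BC = -27.6 kN, N_AB = 1 kN.
A_BC = 564.1 mm².
σ_BC = N_BC/A_BC = -27600/564.1 = -48.93 MPa.

-48.9 MPa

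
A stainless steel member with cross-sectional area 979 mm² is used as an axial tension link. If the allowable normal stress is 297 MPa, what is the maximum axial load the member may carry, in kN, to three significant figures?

P_max = σ_allow · A = 297 · 979 = 290800 N = 290.8 kN.

291 kN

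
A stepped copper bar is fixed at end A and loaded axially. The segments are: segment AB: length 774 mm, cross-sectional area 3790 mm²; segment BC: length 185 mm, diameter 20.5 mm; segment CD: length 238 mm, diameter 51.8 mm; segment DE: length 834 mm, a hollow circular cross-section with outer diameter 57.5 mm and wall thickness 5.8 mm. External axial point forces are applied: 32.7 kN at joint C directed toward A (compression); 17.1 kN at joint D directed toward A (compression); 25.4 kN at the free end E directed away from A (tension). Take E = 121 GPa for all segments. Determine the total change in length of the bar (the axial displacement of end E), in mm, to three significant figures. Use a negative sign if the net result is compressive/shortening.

0.0394 mm

Internal axial forces (sectioning from the free end, tension +): N_DE = 25.4 kN, N_CD = 8.3 kN, N_BC = -24.4 kN, N_AB = -24.4 kN.
A_BC = 330.1 mm².
A_CD = 2107 mm².
A_DE = 942 mm².
δ_AB = -24400·774/(3790·121000) = -0.04118 mm
δ_BC = -24400·185/(330.1·121000) = -0.113 mm
δ_CD = 8300·238/(2107·121000) = 0.007747 mm
δ_DE = 25400·834/(942·121000) = 0.1858 mm
δ = Σδ_i = 0.03938 mm.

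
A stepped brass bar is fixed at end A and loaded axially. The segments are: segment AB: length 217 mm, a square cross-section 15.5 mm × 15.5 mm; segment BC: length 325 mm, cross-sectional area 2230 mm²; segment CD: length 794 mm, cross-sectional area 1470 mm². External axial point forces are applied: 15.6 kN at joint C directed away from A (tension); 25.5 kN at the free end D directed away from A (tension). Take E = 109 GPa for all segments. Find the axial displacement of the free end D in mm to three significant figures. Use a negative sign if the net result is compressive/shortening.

Internal axial forces (sectioning from the free end, tension +): N_CD = 25.5 kN, N_BC = 41.1 kN, N_AB = 41.1 kN.
A_AB = 240.2 mm².
δ_AB = 41100·217/(240.2·109000) = 0.3406 mm
δ_BC = 41100·325/(2230·109000) = 0.05495 mm
δ_CD = 25500·794/(1470·109000) = 0.1264 mm
δ = Σδ_i = 0.5219 mm.

0.522 mm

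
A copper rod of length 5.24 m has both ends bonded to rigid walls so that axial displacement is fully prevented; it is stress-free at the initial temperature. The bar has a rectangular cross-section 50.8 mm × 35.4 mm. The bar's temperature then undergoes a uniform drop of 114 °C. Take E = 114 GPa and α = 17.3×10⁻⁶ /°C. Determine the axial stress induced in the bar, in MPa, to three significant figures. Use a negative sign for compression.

Free thermal expansion αLΔT = 17.3e-6 · 5240 · -114 = -10.33 mm.
The walls impose strain ε = −(-10.33)/5240 = 1.9722e-03; σ = Eε = 114000 · 1.9722e-03 = 224.8 MPa.

225 MPa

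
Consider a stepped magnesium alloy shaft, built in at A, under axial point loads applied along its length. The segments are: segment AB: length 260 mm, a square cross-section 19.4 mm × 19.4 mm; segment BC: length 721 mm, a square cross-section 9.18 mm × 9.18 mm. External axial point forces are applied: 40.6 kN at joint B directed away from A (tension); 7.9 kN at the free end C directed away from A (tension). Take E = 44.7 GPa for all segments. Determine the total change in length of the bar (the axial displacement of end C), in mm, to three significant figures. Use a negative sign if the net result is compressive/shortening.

2.26 mm

Internal axial forces (sectioning from the free end, tension +): N_BC = 7.9 kN, N_AB = 48.5 kN.
A_AB = 376.4 mm².
A_BC = 84.27 mm².
δ_AB = 48500·260/(376.4·44700) = 0.7496 mm
δ_BC = 7900·721/(84.27·44700) = 1.512 mm
δ = Σδ_i = 2.262 mm.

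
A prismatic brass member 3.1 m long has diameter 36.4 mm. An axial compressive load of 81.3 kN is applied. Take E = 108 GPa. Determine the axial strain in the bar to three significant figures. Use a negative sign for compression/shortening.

A = 1041 mm².
σ = N/A = -78.13 MPa; ε = σ/E = -78.13/108000 = -7.234e-04.

-7.23e-04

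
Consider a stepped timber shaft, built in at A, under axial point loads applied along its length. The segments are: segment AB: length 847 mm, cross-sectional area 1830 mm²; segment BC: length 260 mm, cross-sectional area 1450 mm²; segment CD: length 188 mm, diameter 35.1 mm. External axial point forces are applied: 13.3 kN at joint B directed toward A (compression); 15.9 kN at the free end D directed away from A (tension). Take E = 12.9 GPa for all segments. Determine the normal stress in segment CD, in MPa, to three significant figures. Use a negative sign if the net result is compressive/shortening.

16.4 MPa

Internal axial forces (sectioning from the free end, tension +): N_CD = 15.9 kN, N_BC = 15.9 kN, N_AB = 2.6 kN.
A_CD = 967.6 mm².
σ_CD = N_CD/A_CD = 15900/967.6 = 16.43 MPa.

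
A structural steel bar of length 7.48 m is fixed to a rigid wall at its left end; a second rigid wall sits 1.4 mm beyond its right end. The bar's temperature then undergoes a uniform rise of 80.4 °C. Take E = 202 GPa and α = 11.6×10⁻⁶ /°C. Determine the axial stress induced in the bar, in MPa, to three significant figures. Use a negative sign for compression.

-151 MPa

Free thermal expansion αLΔT = 11.6e-6 · 7480 · 80.4 = 6.976 mm.
The walls engage after the gap closes; constrained expansion = 6.976 − 1.4 = 5.576 mm.
The walls impose strain ε = −(5.576)/7480 = -7.4547e-04; σ = Eε = 202000 · -7.4547e-04 = -150.6 MPa.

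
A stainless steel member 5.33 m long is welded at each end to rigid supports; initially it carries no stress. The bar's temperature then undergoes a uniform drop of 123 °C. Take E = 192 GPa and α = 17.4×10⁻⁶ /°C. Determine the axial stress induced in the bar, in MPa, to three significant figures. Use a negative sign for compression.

411 MPa

Free thermal expansion αLΔT = 17.4e-6 · 5330 · -123 = -11.41 mm.
The walls impose strain ε = −(-11.41)/5330 = 2.1402e-03; σ = Eε = 192000 · 2.1402e-03 = 410.9 MPa.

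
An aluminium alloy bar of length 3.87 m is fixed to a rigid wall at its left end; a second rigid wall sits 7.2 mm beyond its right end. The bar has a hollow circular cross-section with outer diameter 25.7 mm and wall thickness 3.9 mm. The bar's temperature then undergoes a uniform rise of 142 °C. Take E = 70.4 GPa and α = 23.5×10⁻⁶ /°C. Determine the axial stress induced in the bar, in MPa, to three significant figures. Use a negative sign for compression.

Free thermal expansion αLΔT = 23.5e-6 · 3870 · 142 = 12.91 mm.
The walls engage after the gap closes; constrained expansion = 12.91 − 7.2 = 5.714 mm.
The walls impose strain ε = −(5.714)/3870 = -1.4765e-03; σ = Eε = 70400 · -1.4765e-03 = -103.9 MPa.

-104 MPa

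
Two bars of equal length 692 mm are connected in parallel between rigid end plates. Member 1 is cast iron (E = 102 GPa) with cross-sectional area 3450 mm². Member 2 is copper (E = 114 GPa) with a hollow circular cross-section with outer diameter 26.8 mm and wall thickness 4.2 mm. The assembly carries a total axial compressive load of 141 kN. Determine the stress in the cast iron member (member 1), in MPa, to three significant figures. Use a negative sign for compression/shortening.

A_2 = 298.2 mm².
Equal strain + equilibrium ⇒ each member carries load in proportion to AE: A₁E₁ = 351900000 N, A₂E₂ = 33990000 N, ΣAE = 385900000 N.
σ₁ = P·E₁/ΣAE = -141000·102000/385900000 = -37.27 MPa.

-37.3 MPa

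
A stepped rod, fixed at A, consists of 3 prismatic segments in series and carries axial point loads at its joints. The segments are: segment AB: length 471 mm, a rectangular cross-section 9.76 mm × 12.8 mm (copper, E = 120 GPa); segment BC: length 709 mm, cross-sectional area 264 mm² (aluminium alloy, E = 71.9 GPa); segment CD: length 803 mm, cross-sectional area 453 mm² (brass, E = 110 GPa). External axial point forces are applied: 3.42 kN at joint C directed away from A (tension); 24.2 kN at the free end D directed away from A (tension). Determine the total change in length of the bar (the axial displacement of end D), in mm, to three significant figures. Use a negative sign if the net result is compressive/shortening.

2.29 mm

Internal axial forces (sectioning from the free end, tension +): N_CD = 24.2 kN, N_BC = 27.62 kN, N_AB = 27.62 kN.
A_AB = 124.9 mm².
δ_AB = 27620·471/(124.9·120000) = 0.8678 mm
δ_BC = 27620·709/(264·71900) = 1.032 mm
δ_CD = 24200·803/(453·110000) = 0.39 mm
δ = Σδ_i = 2.289 mm.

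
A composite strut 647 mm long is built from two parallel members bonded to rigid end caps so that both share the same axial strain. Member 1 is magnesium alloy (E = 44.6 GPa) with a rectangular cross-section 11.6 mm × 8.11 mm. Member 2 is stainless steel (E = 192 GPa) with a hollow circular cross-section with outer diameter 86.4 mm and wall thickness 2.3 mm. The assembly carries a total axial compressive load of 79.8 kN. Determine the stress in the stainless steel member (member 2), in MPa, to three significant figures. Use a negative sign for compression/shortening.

-127 MPa

A_1 = 94.08 mm².
A_2 = 607.7 mm².
Equal strain + equilibrium ⇒ each member carries load in proportion to AE: A₁E₁ = 4196000 N, A₂E₂ = 116700000 N, ΣAE = 120900000 N.
σ₂ = P·E₂/ΣAE = -79800·192000/120900000 = -126.8 MPa.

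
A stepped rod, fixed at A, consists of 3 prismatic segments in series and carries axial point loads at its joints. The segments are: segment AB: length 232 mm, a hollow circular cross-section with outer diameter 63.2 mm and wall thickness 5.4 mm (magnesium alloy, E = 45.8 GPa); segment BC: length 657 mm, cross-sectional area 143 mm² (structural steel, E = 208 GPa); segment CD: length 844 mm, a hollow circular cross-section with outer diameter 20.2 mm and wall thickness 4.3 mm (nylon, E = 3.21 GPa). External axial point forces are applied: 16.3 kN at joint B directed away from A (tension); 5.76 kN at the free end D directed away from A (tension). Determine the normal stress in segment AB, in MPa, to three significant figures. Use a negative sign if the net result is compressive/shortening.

22.5 MPa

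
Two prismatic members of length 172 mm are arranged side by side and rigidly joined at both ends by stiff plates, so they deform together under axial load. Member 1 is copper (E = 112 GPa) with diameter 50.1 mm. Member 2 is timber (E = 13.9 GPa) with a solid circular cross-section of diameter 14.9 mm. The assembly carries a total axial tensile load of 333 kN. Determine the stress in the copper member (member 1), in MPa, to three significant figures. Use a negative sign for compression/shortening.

A_1 = 1971 mm².
A_2 = 174.4 mm².
Equal strain + equilibrium ⇒ each member carries load in proportion to AE: A₁E₁ = 220800000 N, A₂E₂ = 2424000 N, ΣAE = 223200000 N.
σ₁ = P·E₁/ΣAE = 333000·112000/223200000 = 167.1 MPa.

167 MPa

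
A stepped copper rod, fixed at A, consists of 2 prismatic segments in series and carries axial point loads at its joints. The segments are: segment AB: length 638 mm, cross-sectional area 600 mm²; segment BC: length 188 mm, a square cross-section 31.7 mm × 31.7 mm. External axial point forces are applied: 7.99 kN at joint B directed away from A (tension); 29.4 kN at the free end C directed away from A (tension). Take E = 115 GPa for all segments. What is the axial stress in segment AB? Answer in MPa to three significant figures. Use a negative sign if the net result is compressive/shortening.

62.3 MPa

Internal axial forces (sectioning from the free end, tension +): N_BC = 29.4 kN, N_AB = 37.39 kN.
σ_AB = N_AB/A_AB = 37390/600 = 62.32 MPa.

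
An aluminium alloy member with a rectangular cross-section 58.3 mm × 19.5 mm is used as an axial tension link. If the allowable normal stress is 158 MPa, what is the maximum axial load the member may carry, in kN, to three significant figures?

180 kN

A = 1137 mm².
P_max = σ_allow · A = 158 · 1137 = 179600 N = 179.6 kN.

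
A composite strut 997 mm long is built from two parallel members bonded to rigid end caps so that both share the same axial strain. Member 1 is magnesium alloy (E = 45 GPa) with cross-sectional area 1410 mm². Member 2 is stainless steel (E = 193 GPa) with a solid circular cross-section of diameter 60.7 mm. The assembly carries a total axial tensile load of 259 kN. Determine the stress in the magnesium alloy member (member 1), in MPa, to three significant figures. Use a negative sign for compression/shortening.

18.7 MPa

A_2 = 2894 mm².
Equal strain + equilibrium ⇒ each member carries load in proportion to AE: A₁E₁ = 63450000 N, A₂E₂ = 558500000 N, ΣAE = 622000000 N.
σ₁ = P·E₁/ΣAE = 259000·45000/622000000 = 18.74 MPa.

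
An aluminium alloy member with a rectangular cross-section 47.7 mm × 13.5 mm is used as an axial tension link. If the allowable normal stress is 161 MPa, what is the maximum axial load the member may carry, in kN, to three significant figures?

104 kN

A = 644 mm².
P_max = σ_allow · A = 161 · 644 = 103700 N = 103.7 kN.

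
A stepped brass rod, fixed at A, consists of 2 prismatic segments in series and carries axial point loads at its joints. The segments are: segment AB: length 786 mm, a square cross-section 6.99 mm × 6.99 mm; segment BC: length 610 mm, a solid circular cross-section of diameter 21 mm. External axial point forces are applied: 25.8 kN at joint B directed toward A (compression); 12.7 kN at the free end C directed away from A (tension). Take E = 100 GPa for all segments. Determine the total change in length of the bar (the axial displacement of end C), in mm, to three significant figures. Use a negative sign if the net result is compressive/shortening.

Internal axial forces (sectioning from the free end, tension +): N_BC = 12.7 kN, N_AB = -13.1 kN.
A_AB = 48.86 mm².
A_BC = 346.4 mm².
δ_AB = -13100·786/(48.86·100000) = -2.107 mm
δ_BC = 12700·610/(346.4·100000) = 0.2237 mm
δ = Σδ_i = -1.884 mm.

-1.88 mm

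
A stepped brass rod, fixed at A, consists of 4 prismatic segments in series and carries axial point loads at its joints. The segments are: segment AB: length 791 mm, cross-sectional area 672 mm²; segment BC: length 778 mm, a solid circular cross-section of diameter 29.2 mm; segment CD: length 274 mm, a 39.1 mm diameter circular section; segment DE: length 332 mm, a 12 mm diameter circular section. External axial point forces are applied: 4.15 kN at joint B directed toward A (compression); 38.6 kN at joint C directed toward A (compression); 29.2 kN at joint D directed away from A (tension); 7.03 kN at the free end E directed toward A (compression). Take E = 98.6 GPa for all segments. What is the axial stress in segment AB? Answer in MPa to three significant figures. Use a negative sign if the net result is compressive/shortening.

Internal axial forces (sectioning from the free end, tension +): N_DE = -7.03 kN, N_CD = 22.17 kN, N_BC = -16.43 kN, N_AB = -20.58 kN.
σ_AB = N_AB/A_AB = -20580/672 = -30.63 MPa.

-30.6 MPa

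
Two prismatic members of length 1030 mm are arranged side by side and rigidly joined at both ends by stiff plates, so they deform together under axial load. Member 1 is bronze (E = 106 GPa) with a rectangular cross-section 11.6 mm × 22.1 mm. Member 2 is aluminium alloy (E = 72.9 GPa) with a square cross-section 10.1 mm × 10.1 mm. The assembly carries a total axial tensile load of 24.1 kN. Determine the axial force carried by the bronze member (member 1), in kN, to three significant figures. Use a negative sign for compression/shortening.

18.9 kN

A_1 = 256.4 mm².
A_2 = 102 mm².
Equal strain + equilibrium ⇒ each member carries load in proportion to AE: A₁E₁ = 27170000 N, A₂E₂ = 7437000 N, ΣAE = 34610000 N.
F₁ = P·A₁E₁/ΣAE = 24100·27170000/34610000 = 18920 N.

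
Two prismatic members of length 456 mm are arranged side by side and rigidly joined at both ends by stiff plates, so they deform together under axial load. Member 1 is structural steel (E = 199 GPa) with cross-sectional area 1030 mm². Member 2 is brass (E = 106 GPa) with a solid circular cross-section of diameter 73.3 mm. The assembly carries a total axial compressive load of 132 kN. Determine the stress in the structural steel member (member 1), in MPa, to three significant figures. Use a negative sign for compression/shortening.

A_2 = 4220 mm².
Equal strain + equilibrium ⇒ each member carries load in proportion to AE: A₁E₁ = 205000000 N, A₂E₂ = 447300000 N, ΣAE = 652300000 N.
σ₁ = P·E₁/ΣAE = -132000·199000/652300000 = -40.27 MPa.

-40.3 MPa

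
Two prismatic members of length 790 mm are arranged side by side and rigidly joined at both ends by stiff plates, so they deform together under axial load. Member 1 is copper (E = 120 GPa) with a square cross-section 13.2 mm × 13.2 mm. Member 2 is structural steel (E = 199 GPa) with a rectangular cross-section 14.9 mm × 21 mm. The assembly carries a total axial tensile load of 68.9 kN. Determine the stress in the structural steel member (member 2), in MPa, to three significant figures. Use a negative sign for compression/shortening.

A_1 = 174.2 mm².
A_2 = 312.9 mm².
Equal strain + equilibrium ⇒ each member carries load in proportion to AE: A₁E₁ = 20910000 N, A₂E₂ = 62270000 N, ΣAE = 83180000 N.
σ₂ = P·E₂/ΣAE = 68900·199000/83180000 = 164.8 MPa.

165 MPa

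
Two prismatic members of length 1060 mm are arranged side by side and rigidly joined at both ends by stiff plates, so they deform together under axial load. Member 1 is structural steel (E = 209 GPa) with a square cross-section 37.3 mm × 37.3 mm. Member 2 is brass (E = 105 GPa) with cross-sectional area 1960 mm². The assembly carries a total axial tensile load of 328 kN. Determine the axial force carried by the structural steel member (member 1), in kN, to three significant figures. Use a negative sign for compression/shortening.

192 kN

A_1 = 1391 mm².
Equal strain + equilibrium ⇒ each member carries load in proportion to AE: A₁E₁ = 290800000 N, A₂E₂ = 205800000 N, ΣAE = 496600000 N.
F₁ = P·A₁E₁/ΣAE = 328000·290800000/496600000 = 192100 N.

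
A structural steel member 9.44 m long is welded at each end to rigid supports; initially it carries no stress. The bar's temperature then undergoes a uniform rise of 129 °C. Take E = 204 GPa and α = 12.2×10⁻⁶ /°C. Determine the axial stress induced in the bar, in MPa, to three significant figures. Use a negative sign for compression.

Free thermal expansion αLΔT = 12.2e-6 · 9440 · 129 = 14.86 mm.
The walls impose strain ε = −(14.86)/9440 = -1.5738e-03; σ = Eε = 204000 · -1.5738e-03 = -321.1 MPa.

-321 MPa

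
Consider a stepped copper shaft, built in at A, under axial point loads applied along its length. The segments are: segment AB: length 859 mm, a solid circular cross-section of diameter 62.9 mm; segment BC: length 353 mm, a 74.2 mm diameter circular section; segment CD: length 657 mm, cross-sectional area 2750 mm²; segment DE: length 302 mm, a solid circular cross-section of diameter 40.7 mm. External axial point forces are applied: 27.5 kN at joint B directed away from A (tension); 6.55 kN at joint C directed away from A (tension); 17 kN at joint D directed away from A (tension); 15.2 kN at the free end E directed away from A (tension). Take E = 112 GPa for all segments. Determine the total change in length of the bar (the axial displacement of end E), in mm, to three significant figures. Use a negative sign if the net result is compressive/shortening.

Internal axial forces (sectioning from the free end, tension +): N_DE = 15.2 kN, N_CD = 32.2 kN, N_BC = 38.75 kN, N_AB = 66.25 kN.
A_AB = 3107 mm².
A_BC = 4324 mm².
A_DE = 1301 mm².
δ_AB = 66250·859/(3107·112000) = 0.1635 mm
δ_BC = 38750·353/(4324·112000) = 0.02824 mm
δ_CD = 32200·657/(2750·112000) = 0.06869 mm
δ_DE = 15200·302/(1301·112000) = 0.0315 mm
δ = Σδ_i = 0.292 mm.

0.292 mm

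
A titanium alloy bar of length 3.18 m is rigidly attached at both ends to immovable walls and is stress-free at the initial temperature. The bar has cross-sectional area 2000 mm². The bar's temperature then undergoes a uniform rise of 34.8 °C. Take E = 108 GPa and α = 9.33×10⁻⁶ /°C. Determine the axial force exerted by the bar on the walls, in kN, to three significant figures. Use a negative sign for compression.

-70.1 kN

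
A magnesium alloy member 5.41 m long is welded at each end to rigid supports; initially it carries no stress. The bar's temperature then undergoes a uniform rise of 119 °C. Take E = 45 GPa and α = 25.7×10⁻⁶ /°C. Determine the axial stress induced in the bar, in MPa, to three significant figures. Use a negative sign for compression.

-138 MPa

Free thermal expansion αLΔT = 25.7e-6 · 5410 · 119 = 16.55 mm.
The walls impose strain ε = −(16.55)/5410 = -3.0583e-03; σ = Eε = 45000 · -3.0583e-03 = -137.6 MPa.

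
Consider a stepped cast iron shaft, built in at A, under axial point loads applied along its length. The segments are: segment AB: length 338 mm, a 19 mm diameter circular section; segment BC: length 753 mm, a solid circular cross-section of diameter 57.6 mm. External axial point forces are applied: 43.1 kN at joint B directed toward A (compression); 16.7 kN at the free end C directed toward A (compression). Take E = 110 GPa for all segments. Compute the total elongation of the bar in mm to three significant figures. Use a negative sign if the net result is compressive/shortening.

-0.692 mm

Internal axial forces (sectioning from the free end, tension +): N_BC = -16.7 kN, N_AB = -59.8 kN.
A_AB = 283.5 mm².
A_BC = 2606 mm².
δ_AB = -59800·338/(283.5·110000) = -0.6481 mm
δ_BC = -16700·753/(2606·110000) = -0.04387 mm
δ = Σδ_i = -0.692 mm.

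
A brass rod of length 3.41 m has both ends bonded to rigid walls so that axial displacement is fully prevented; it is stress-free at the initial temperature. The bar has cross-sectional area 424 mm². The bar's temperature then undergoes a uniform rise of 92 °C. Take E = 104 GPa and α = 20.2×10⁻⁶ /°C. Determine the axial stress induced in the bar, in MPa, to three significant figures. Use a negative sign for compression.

-193 MPa

Free thermal expansion αLΔT = 20.2e-6 · 3410 · 92 = 6.337 mm.
The walls impose strain ε = −(6.337)/3410 = -1.8584e-03; σ = Eε = 104000 · -1.8584e-03 = -193.3 MPa.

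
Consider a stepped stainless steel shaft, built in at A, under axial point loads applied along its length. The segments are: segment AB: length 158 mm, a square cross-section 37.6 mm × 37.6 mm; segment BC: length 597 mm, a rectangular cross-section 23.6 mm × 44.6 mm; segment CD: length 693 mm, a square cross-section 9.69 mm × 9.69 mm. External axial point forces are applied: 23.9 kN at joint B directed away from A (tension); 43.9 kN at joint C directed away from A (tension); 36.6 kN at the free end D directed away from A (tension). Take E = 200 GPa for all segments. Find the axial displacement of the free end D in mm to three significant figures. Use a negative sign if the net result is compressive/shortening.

Internal axial forces (sectioning from the free end, tension +): N_CD = 36.6 kN, N_BC = 80.5 kN, N_AB = 104.4 kN.
A_AB = 1414 mm².
A_BC = 1053 mm².
A_CD = 93.9 mm².
δ_AB = 104400·158/(1414·200000) = 0.05834 mm
δ_BC = 80500·597/(1053·200000) = 0.2283 mm
δ_CD = 36600·693/(93.9·200000) = 1.351 mm
δ = Σδ_i = 1.637 mm.

1.64 mm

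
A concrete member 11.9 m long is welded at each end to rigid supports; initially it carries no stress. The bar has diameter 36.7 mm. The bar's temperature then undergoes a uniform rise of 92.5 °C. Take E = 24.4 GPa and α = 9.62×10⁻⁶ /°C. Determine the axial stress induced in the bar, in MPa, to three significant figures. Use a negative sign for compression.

Free thermal expansion αLΔT = 9.62e-6 · 11900 · 92.5 = 10.59 mm.
The walls impose strain ε = −(10.59)/11900 = -8.8985e-04; σ = Eε = 24400 · -8.8985e-04 = -21.71 MPa.

-21.7 MPa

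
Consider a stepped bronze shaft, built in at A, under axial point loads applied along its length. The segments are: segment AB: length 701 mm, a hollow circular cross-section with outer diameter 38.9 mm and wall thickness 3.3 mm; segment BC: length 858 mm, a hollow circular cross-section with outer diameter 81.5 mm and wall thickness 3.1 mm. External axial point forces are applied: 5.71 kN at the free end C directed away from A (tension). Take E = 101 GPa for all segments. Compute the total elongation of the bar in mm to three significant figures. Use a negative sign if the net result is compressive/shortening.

0.171 mm

Internal axial forces (sectioning from the free end, tension +): N_BC = 5.71 kN, N_AB = 5.71 kN.
A_AB = 369.1 mm².
A_BC = 763.5 mm².
δ_AB = 5710·701/(369.1·101000) = 0.1074 mm
δ_BC = 5710·858/(763.5·101000) = 0.06353 mm
δ = Σδ_i = 0.1709 mm.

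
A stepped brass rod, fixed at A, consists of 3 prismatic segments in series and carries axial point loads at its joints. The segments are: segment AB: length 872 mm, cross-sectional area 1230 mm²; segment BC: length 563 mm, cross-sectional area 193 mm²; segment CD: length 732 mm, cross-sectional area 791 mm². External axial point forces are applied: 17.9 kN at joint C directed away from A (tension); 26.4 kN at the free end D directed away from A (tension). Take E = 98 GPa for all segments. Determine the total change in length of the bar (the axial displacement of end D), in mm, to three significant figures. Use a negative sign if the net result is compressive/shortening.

1.89 mm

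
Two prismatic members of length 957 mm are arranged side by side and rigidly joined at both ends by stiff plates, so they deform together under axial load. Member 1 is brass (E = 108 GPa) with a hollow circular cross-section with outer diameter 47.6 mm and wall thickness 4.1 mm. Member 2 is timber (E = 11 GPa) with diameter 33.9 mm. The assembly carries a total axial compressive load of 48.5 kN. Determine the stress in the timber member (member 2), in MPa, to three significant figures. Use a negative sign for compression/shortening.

-7.57 MPa

A_1 = 560.3 mm².
A_2 = 902.6 mm².
Equal strain + equilibrium ⇒ each member carries load in proportion to AE: A₁E₁ = 60510000 N, A₂E₂ = 9928000 N, ΣAE = 70440000 N.
σ₂ = P·E₂/ΣAE = -48500·11000/70440000 = -7.574 MPa.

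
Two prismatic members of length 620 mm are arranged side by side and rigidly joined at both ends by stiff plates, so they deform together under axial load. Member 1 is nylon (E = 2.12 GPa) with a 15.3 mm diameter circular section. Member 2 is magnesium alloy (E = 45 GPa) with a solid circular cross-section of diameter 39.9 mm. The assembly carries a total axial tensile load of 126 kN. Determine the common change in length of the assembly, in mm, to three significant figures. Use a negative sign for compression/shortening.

A_1 = 183.9 mm².
A_2 = 1250 mm².
Equal strain + equilibrium ⇒ each member carries load in proportion to AE: A₁E₁ = 389800 N, A₂E₂ = 56270000 N, ΣAE = 56660000 N.
δ = PL/ΣAE = 126000·620/56660000 = 1.379 mm.

1.38 mm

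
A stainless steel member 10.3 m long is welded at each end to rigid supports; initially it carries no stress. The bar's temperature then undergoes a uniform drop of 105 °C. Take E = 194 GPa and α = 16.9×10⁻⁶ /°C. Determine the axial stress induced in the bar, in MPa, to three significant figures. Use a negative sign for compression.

344 MPa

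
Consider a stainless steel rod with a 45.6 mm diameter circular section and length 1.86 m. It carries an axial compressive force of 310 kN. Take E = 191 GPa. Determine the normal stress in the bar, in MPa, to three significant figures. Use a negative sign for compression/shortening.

A = 1633 mm².
σ = N/A = -310000/1633 = -189.8 MPa.

-190 MPa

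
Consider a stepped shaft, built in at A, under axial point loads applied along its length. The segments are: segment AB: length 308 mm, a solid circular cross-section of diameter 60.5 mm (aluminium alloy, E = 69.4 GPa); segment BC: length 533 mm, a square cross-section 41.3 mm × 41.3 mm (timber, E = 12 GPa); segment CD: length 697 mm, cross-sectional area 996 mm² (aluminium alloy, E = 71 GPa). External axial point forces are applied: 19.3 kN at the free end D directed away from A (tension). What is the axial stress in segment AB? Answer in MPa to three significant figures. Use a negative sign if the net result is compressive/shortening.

6.71 MPa

Internal axial forces (sectioning from the free end, tension +): N_CD = 19.3 kN, N_BC = 19.3 kN, N_AB = 19.3 kN.
A_AB = 2875 mm².
σ_AB = N_AB/A_AB = 19300/2875 = 6.714 MPa.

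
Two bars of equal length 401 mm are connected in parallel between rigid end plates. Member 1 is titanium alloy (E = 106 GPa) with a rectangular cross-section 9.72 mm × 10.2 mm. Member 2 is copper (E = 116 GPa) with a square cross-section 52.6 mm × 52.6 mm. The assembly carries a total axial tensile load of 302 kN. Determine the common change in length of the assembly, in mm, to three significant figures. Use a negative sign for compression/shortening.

0.365 mm

A_1 = 99.14 mm².
A_2 = 2767 mm².
Equal strain + equilibrium ⇒ each member carries load in proportion to AE: A₁E₁ = 10510000 N, A₂E₂ = 320900000 N, ΣAE = 331500000 N.
δ = PL/ΣAE = 302000·401/331500000 = 0.3654 mm.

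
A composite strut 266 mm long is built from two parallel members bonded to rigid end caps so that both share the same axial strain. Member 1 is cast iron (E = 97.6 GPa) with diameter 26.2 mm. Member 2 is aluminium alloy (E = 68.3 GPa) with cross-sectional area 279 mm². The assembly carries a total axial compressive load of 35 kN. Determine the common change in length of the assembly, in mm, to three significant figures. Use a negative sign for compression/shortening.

-0.130 mm

A_1 = 539.1 mm².
Equal strain + equilibrium ⇒ each member carries load in proportion to AE: A₁E₁ = 52620000 N, A₂E₂ = 19060000 N, ΣAE = 71670000 N.
δ = PL/ΣAE = -35000·266/71670000 = -0.1299 mm.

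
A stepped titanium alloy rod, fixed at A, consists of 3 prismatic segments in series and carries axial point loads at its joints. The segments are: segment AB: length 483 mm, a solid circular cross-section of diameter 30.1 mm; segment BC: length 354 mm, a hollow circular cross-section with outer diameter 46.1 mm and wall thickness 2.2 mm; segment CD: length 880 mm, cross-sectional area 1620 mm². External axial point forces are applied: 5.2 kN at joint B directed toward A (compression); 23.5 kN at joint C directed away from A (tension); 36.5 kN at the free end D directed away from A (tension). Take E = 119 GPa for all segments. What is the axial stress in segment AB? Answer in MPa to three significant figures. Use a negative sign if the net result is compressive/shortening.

77.0 MPa

Internal axial forces (sectioning from the free end, tension +): N_CD = 36.5 kN, N_BC = 60 kN, N_AB = 54.8 kN.
A_AB = 711.6 mm².
σ_AB = N_AB/A_AB = 54800/711.6 = 77.01 MPa.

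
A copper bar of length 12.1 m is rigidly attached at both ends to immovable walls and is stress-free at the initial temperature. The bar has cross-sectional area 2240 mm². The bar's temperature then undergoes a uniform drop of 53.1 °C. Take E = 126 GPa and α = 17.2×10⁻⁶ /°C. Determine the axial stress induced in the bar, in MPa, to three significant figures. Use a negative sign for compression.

115 MPa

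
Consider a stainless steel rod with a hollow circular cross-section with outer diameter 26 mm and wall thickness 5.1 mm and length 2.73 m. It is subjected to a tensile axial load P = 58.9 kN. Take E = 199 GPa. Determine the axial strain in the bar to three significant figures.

8.84e-04

A = 334.9 mm².
σ = N/A = 175.9 MPa; ε = σ/E = 175.9/199000 = 8.839e-04.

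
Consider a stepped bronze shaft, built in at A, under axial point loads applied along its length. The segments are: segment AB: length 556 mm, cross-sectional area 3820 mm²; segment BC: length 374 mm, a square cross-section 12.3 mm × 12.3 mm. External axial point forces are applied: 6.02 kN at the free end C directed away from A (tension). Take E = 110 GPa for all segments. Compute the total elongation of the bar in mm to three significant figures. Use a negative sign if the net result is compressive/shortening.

0.143 mm

Internal axial forces (sectioning from the free end, tension +): N_BC = 6.02 kN, N_AB = 6.02 kN.
A_BC = 151.3 mm².
δ_AB = 6020·556/(3820·110000) = 0.007966 mm
δ_BC = 6020·374/(151.3·110000) = 0.1353 mm
δ = Σδ_i = 0.1433 mm.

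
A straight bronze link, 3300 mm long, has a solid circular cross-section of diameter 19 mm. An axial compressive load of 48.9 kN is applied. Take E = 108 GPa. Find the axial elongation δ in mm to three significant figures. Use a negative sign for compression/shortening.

-5.27 mm

A = 283.5 mm².
δ_mech = NL/(AE) = -48900·3300/(283.5·108000) = -5.27 mm.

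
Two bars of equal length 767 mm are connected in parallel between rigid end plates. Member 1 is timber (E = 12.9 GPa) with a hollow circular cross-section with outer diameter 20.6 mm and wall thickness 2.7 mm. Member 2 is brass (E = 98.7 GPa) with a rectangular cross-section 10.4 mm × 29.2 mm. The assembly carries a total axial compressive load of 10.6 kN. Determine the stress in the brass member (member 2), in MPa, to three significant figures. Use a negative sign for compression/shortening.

-32.8 MPa

A_1 = 151.8 mm².
A_2 = 303.7 mm².
Equal strain + equilibrium ⇒ each member carries load in proportion to AE: A₁E₁ = 1959000 N, A₂E₂ = 29970000 N, ΣAE = 31930000 N.
σ₂ = P·E₂/ΣAE = -10600·98700/31930000 = -32.76 MPa.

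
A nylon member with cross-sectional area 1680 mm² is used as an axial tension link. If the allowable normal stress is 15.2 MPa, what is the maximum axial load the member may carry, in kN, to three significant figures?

25.5 kN

P_max = σ_allow · A = 15.2 · 1680 = 25540 N = 25.54 kN.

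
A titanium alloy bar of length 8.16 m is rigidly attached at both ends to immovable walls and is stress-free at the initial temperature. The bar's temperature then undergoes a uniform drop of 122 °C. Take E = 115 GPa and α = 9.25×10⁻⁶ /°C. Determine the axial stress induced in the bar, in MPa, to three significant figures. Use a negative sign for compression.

130 MPa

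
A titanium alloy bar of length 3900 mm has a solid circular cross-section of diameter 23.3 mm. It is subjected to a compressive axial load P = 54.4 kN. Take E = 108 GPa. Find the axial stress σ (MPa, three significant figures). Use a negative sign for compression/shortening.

A = 426.4 mm².
σ = N/A = -54400/426.4 = -127.6 MPa.

-128 MPa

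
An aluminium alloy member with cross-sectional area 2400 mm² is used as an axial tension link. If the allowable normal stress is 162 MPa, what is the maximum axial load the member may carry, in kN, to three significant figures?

P_max = σ_allow · A = 162 · 2400 = 388800 N = 388.8 kN.

389 kN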